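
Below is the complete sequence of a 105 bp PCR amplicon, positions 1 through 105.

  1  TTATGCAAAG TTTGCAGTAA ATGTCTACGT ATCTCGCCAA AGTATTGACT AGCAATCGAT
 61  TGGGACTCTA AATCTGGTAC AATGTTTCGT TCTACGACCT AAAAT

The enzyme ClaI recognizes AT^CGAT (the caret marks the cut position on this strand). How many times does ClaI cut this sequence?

1

ATCGAT occurs starting at position 55.
ClaI cuts at 1 site.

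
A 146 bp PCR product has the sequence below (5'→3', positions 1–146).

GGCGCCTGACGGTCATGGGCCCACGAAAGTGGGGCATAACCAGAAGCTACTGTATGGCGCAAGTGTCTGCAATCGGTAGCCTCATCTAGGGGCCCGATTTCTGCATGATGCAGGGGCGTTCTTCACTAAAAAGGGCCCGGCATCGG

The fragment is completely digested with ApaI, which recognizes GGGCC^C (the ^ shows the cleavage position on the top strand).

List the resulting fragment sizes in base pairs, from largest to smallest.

ApaI sites (GGGCCC) start at positions 17, 90, 133.
ApaI cuts after base 5 of each site (before the last base), so after positions 21, 94, 137.
Linear molecule, 3 cuts → 4 fragments:
  1–21 → 21 bp
  22–94 → 73 bp
  95–137 → 43 bp
  138–146 → 9 bp
Sorted largest to smallest: 73, 43, 21, 9 bp.

73, 43, 21, 9 bp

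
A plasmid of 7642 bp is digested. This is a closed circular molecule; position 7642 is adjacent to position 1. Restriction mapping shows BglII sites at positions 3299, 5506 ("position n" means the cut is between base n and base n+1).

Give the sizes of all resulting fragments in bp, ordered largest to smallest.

Circular molecule, 2 cuts → 2 fragments:
  5506 − 3299 = 2207 bp
  wrap: 7642 − 5506 + 3299 = 5435 bp
Sorted largest to smallest: 5435, 2207 bp.

5435, 2207 bp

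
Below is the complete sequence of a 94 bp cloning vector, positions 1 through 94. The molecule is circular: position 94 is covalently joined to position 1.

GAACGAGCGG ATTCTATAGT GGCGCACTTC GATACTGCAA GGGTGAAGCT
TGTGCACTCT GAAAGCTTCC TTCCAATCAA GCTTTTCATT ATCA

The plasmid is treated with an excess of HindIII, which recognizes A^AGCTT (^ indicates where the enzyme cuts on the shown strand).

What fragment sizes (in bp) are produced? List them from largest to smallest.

61, 17, 16 bp

HindIII sites (AAGCTT) start at positions 46, 63, 79.
HindIII cuts after the first base of each site, so after positions 46, 63, 79.
Circular molecule, 3 cuts → 3 fragments:
  47–63 → 17 bp
  64–79 → 16 bp
  80–94 then 1–46 → 15 + 46 = 61 bp
Sorted largest to smallest: 61, 17, 16 bp.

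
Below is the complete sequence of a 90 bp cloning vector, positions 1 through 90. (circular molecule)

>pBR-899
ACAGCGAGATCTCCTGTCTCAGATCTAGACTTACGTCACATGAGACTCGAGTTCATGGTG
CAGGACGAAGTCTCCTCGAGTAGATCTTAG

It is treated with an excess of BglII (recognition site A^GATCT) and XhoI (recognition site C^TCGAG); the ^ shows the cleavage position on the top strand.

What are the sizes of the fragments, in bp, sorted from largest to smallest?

BglII sites (AGATCT) start at positions 7, 21, 82.
BglII cuts after the first base of each site, so after positions 7, 21, 82.
XhoI sites (CTCGAG) start at positions 46, 75.
XhoI cuts after the first base of each site, so after positions 46, 75.
Combined cut positions: 7, 21, 46, 75, 82.
Circular molecule, 5 cuts → 5 fragments:
  8–21 → 14 bp
  22–46 → 25 bp
  47–75 → 29 bp
  76–82 → 7 bp
  83–90 then 1–7 → 8 + 7 = 15 bp
Sorted largest to smallest: 29, 25, 15, 14, 7 bp.

29, 25, 15, 14, 7 bp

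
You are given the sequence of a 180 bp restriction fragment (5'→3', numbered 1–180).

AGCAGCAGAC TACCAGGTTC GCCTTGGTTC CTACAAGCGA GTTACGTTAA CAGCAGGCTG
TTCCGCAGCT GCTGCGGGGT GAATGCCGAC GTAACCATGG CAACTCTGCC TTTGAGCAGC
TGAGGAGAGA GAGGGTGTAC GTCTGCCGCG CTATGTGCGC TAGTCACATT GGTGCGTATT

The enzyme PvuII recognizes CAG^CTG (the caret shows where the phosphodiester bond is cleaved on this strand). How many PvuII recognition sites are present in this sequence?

CAGCTG occurs starting at positions 66, 117.
PvuII cuts at 2 sites.

2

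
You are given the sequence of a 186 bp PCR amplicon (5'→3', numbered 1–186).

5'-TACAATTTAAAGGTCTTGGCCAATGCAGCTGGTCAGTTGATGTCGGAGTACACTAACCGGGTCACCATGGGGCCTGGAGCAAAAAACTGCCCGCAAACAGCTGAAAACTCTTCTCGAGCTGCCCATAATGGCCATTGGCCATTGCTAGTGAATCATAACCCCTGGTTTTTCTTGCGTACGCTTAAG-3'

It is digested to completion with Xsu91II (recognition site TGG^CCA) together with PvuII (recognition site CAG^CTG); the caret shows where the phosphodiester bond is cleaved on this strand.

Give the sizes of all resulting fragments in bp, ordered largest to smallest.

72, 48, 31, 19, 9, 7 bp

Xsu91II sites (TGGCCA) start at positions 17, 129, 136.
Xsu91II cuts after base 3 of each site, so after positions 19, 131, 138.
PvuII sites (CAGCTG) start at positions 26, 98.
PvuII cuts after base 3 of each site, so after positions 28, 100.
Combined cut positions: 19, 28, 100, 131, 138.
Linear molecule, 5 cuts → 6 fragments:
  1–19 → 19 bp
  20–28 → 9 bp
  29–100 → 72 bp
  101–131 → 31 bp
  132–138 → 7 bp
  139–186 → 48 bp
Sorted largest to smallest: 72, 48, 31, 19, 9, 7 bp.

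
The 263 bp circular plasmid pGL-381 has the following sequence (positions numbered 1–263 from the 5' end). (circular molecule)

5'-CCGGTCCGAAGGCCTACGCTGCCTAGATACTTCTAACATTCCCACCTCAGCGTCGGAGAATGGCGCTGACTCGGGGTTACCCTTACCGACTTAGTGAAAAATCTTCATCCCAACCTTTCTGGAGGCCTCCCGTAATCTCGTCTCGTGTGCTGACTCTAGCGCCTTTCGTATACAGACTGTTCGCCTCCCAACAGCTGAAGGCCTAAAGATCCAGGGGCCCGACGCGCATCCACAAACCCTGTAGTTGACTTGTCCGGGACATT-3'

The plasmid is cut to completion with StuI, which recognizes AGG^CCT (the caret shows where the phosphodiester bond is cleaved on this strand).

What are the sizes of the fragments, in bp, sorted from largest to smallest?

StuI sites (AGGCCT) start at positions 10, 123, 199.
StuI cuts after base 3 of each site, so after positions 12, 125, 201.
Circular molecule, 3 cuts → 3 fragments:
  13–125 → 113 bp
  126–201 → 76 bp
  202–263 then 1–12 → 62 + 12 = 74 bp
Sorted largest to smallest: 113, 76, 74 bp.

113, 76, 74 bp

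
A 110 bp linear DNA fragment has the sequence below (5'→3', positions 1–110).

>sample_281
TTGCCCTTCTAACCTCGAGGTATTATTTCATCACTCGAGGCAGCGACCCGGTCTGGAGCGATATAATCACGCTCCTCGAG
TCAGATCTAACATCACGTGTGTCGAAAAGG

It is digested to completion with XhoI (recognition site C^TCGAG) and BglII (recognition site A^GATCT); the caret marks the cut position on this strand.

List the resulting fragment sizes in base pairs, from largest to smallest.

XhoI sites (CTCGAG) start at positions 14, 34, 75.
XhoI cuts after the first base of each site, so after positions 14, 34, 75.
The BglII site (AGATCT) starts at position 83.
BglII cuts after the first base of each site, so after position 83.
Combined cut positions: 14, 34, 75, 83.
Linear molecule, 4 cuts → 5 fragments:
  1–14 → 14 bp
  15–34 → 20 bp
  35–75 → 41 bp
  76–83 → 8 bp
  84–110 → 27 bp
Sorted largest to smallest: 41, 27, 20, 14, 8 bp.

41, 27, 20, 14, 8 bp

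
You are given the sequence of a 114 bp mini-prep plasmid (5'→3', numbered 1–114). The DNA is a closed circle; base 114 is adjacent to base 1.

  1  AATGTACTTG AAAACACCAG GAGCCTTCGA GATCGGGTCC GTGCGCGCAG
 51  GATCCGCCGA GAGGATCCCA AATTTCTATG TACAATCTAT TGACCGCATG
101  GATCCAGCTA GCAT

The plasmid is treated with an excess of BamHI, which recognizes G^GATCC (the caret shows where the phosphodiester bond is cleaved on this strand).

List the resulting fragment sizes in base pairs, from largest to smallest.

64, 37, 13 bp

BamHI sites (GGATCC) start at positions 50, 63, 100.
BamHI cuts after the first base of each site, so after positions 50, 63, 100.
Circular molecule, 3 cuts → 3 fragments:
  51–63 → 13 bp
  64–100 → 37 bp
  101–114 then 1–50 → 14 + 50 = 64 bp
Sorted largest to smallest: 64, 37, 13 bp.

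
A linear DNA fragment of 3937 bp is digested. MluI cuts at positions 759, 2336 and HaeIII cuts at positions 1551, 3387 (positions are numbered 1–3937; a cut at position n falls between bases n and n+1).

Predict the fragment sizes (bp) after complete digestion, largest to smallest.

1051, 792, 785, 759, 550 bp

Combined cut positions (sorted): 759, 1551, 2336, 3387.
Linear molecule, 4 cuts → 5 fragments:
  759 − 0 = 759 bp
  1551 − 759 = 792 bp
  2336 − 1551 = 785 bp
  3387 − 2336 = 1051 bp
  3937 − 3387 = 550 bp
Sorted largest to smallest: 1051, 792, 785, 759, 550 bp.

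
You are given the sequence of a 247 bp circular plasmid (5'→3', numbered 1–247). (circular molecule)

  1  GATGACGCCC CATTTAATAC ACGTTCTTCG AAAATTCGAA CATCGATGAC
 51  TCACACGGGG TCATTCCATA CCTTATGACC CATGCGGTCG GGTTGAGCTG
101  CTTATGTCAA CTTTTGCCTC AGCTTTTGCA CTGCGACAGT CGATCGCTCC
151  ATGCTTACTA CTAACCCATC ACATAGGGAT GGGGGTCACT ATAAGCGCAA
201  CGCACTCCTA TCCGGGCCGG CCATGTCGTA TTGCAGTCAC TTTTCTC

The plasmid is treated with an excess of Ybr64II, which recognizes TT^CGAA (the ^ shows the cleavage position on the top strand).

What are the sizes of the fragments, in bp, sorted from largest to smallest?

Ybr64II sites (TTCGAA) start at positions 27, 35.
Ybr64II cuts after base 2 of each site, so after positions 28, 36.
Circular molecule, 2 cuts → 2 fragments:
  29–36 → 8 bp
  37–247 then 1–28 → 211 + 28 = 239 bp
Sorted largest to smallest: 239, 8 bp.

239, 8 bp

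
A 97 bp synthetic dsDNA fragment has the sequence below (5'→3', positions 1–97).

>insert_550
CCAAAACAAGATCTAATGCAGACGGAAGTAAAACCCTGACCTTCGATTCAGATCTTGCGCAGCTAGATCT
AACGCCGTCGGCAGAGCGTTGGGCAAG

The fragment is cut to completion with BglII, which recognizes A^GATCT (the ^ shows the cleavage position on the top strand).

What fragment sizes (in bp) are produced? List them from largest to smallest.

41, 32, 15, 9 bp

BglII sites (AGATCT) start at positions 9, 50, 65.
BglII cuts after the first base of each site, so after positions 9, 50, 65.
Linear molecule, 3 cuts → 4 fragments:
  1–9 → 9 bp
  10–50 → 41 bp
  51–65 → 15 bp
  66–97 → 32 bp
Sorted largest to smallest: 41, 32, 15, 9 bp.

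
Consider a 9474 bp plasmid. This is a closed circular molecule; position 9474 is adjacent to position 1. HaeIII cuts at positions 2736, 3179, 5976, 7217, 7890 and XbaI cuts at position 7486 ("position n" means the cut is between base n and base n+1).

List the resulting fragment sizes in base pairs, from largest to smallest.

Combined cut positions (sorted): 2736, 3179, 5976, 7217, 7486, 7890.
Circular molecule, 6 cuts → 6 fragments:
  3179 − 2736 = 443 bp
  5976 − 3179 = 2797 bp
  7217 − 5976 = 1241 bp
  7486 − 7217 = 269 bp
  7890 − 7486 = 404 bp
  wrap: 9474 − 7890 + 2736 = 4320 bp
Sorted largest to smallest: 4320, 2797, 1241, 443, 404, 269 bp.

4320, 2797, 1241, 443, 404, 269 bp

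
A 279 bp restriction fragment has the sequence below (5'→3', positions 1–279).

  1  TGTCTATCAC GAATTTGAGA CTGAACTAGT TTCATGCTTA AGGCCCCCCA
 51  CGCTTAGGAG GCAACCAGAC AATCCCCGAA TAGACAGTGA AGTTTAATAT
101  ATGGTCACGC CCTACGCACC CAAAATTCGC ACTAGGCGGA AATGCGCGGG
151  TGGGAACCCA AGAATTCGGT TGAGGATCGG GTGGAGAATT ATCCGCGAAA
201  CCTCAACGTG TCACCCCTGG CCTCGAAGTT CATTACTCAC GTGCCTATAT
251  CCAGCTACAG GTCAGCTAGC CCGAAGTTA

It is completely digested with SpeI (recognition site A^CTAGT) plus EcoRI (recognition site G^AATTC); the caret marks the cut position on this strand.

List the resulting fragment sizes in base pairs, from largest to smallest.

137, 117, 25 bp

The SpeI site (ACTAGT) starts at position 25.
SpeI cuts after the first base of each site, so after position 25.
The EcoRI site (GAATTC) starts at position 162.
EcoRI cuts after the first base of each site, so after position 162.
Combined cut positions: 25, 162.
Linear molecule, 2 cuts → 3 fragments:
  1–25 → 25 bp
  26–162 → 137 bp
  163–279 → 117 bp
Sorted largest to smallest: 137, 117, 25 bp.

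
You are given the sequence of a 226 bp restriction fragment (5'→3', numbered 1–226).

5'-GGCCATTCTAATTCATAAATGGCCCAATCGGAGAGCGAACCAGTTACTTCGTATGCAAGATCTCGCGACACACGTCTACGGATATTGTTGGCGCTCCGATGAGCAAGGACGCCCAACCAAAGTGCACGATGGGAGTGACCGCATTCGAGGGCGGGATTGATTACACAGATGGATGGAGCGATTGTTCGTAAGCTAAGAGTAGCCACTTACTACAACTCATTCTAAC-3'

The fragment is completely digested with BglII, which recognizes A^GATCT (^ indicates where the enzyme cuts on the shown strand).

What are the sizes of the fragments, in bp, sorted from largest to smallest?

The BglII site (AGATCT) starts at position 58.
BglII cuts after the first base of each site, so after position 58.
Linear molecule, 1 cut → 2 fragments:
  1–58 → 58 bp
  59–226 → 168 bp
Sorted largest to smallest: 168, 58 bp.

168, 58 bp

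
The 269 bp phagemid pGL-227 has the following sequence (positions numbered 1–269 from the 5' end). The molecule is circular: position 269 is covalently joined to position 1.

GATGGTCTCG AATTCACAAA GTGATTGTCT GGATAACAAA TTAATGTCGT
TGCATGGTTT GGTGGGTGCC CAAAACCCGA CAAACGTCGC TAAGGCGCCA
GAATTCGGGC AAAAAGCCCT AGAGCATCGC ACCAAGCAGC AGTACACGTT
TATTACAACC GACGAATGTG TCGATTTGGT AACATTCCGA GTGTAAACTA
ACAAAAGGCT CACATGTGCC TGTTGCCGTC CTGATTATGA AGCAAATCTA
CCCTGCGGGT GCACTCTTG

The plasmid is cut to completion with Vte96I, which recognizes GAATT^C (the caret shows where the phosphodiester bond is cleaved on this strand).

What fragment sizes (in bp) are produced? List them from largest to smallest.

178, 91 bp

Vte96I sites (GAATTC) start at positions 10, 101.
Vte96I cuts after base 5 of each site (before the last base), so after positions 14, 105.
Circular molecule, 2 cuts → 2 fragments:
  15–105 → 91 bp
  106–269 then 1–14 → 164 + 14 = 178 bp
Sorted largest to smallest: 178, 91 bp.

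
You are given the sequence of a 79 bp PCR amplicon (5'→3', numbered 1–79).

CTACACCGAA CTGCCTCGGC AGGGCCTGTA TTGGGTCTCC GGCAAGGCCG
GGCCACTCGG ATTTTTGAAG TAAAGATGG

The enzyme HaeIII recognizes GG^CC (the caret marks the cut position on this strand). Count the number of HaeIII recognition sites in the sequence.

GGCC occurs starting at positions 23, 46, 51.
HaeIII cuts at 3 sites.

3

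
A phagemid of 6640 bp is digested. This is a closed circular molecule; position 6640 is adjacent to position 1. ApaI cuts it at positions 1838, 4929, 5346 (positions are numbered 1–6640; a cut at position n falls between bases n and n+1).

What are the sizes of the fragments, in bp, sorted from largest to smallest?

3132, 3091, 417 bp

Circular molecule, 3 cuts → 3 fragments:
  4929 − 1838 = 3091 bp
  5346 − 4929 = 417 bp
  wrap: 6640 − 5346 + 1838 = 3132 bp
Sorted largest to smallest: 3132, 3091, 417 bp.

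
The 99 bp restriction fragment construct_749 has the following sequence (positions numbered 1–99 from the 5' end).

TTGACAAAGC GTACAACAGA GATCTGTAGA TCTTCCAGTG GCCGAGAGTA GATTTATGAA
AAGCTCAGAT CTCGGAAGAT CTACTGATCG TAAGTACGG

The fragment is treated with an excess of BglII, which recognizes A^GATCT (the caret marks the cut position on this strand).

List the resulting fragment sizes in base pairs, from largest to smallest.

BglII sites (AGATCT) start at positions 20, 28, 67, 77.
BglII cuts after the first base of each site, so after positions 20, 28, 67, 77.
Linear molecule, 4 cuts → 5 fragments:
  1–20 → 20 bp
  21–28 → 8 bp
  29–67 → 39 bp
  68–77 → 10 bp
  78–99 → 22 bp
Sorted largest to smallest: 39, 22, 20, 10, 8 bp.

39, 22, 20, 10, 8 bp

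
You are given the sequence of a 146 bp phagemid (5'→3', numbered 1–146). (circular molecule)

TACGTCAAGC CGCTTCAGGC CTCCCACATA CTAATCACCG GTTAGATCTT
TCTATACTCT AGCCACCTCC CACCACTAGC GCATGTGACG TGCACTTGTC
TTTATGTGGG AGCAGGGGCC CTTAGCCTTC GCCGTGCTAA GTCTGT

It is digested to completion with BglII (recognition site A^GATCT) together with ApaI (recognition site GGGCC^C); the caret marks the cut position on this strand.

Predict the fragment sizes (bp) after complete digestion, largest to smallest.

76, 70 bp

The BglII site (AGATCT) starts at position 44.
BglII cuts after the first base of each site, so after position 44.
The ApaI site (GGGCCC) starts at position 116.
ApaI cuts after base 5 of each site (before the last base), so after position 120.
Combined cut positions: 44, 120.
Circular molecule, 2 cuts → 2 fragments:
  45–120 → 76 bp
  121–146 then 1–44 → 26 + 44 = 70 bp
Sorted largest to smallest: 76, 70 bp.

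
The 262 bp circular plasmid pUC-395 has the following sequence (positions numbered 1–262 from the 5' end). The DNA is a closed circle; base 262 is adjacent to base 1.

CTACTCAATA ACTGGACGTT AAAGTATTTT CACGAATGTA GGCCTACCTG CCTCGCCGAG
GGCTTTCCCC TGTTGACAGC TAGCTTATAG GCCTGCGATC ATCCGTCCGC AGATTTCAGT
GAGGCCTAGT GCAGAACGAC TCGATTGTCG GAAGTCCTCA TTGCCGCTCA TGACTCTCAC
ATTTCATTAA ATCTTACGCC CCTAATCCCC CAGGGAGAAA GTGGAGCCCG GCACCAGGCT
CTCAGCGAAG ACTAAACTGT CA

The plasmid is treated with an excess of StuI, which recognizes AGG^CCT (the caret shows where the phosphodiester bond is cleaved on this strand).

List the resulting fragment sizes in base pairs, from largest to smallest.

StuI sites (AGGCCT) start at positions 40, 89, 122.
StuI cuts after base 3 of each site, so after positions 42, 91, 124.
Circular molecule, 3 cuts → 3 fragments:
  43–91 → 49 bp
  92–124 → 33 bp
  125–262 then 1–42 → 138 + 42 = 180 bp
Sorted largest to smallest: 180, 49, 33 bp.

180, 49, 33 bp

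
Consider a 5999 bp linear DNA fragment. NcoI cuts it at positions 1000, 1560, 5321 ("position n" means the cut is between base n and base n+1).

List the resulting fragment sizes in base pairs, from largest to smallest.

3761, 1000, 678, 560 bp

Linear molecule, 3 cuts → 4 fragments:
  1000 − 0 = 1000 bp
  1560 − 1000 = 560 bp
  5321 − 1560 = 3761 bp
  5999 − 5321 = 678 bp
Sorted largest to smallest: 3761, 1000, 678, 560 bp.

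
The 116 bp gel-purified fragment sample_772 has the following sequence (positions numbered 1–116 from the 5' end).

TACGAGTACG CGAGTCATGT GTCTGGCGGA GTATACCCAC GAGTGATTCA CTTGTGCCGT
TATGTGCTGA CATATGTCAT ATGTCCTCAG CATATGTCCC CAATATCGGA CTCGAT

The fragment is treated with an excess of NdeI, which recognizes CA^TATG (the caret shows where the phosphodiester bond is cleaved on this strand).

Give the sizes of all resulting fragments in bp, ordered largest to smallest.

72, 24, 13, 7 bp

NdeI sites (CATATG) start at positions 71, 78, 91.
NdeI cuts after base 2 of each site, so after positions 72, 79, 92.
Linear molecule, 3 cuts → 4 fragments:
  1–72 → 72 bp
  73–79 → 7 bp
  80–92 → 13 bp
  93–116 → 24 bp
Sorted largest to smallest: 72, 24, 13, 7 bp.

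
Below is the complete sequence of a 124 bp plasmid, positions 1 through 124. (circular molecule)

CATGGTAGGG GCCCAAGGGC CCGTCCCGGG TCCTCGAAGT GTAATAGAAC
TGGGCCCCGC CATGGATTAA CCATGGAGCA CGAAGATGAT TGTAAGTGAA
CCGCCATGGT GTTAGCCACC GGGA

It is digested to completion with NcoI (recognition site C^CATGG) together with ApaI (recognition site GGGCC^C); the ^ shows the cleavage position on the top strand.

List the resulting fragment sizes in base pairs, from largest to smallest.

35, 33, 33, 11, 8, 4 bp

NcoI sites (CCATGG) start at positions 60, 71, 104.
NcoI cuts after the first base of each site, so after positions 60, 71, 104.
ApaI sites (GGGCCC) start at positions 9, 17, 52.
ApaI cuts after base 5 of each site (before the last base), so after positions 13, 21, 56.
Combined cut positions: 13, 21, 56, 60, 71, 104.
Circular molecule, 6 cuts → 6 fragments:
  14–21 → 8 bp
  22–56 → 35 bp
  57–60 → 4 bp
  61–71 → 11 bp
  72–104 → 33 bp
  105–124 then 1–13 → 20 + 13 = 33 bp
Sorted largest to smallest: 35, 33, 33, 11, 8, 4 bp.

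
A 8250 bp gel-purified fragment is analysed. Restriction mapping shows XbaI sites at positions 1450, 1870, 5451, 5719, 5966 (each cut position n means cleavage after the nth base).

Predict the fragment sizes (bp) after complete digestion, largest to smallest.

3581, 2284, 1450, 420, 268, 247 bp

Linear molecule, 5 cuts → 6 fragments:
  1450 − 0 = 1450 bp
  1870 − 1450 = 420 bp
  5451 − 1870 = 3581 bp
  5719 − 5451 = 268 bp
  5966 − 5719 = 247 bp
  8250 − 5966 = 2284 bp
Sorted largest to smallest: 3581, 2284, 1450, 420, 268, 247 bp.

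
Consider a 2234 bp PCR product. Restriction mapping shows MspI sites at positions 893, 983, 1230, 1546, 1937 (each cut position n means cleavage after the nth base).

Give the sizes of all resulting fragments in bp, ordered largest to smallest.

893, 391, 316, 297, 247, 90 bp

Linear molecule, 5 cuts → 6 fragments:
  893 − 0 = 893 bp
  983 − 893 = 90 bp
  1230 − 983 = 247 bp
  1546 − 1230 = 316 bp
  1937 − 1546 = 391 bp
  2234 − 1937 = 297 bp
Sorted largest to smallest: 893, 391, 316, 297, 247, 90 bp.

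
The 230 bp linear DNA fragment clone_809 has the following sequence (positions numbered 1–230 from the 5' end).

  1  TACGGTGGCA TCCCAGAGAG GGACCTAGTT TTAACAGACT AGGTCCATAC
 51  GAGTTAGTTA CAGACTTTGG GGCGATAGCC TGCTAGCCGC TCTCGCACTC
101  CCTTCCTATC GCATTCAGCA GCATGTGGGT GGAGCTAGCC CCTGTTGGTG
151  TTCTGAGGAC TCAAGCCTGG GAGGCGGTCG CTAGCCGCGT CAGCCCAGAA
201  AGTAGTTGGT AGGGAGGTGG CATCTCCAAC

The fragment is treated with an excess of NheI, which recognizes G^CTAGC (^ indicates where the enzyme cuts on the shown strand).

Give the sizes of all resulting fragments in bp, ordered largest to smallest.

82, 52, 50, 46 bp

NheI sites (GCTAGC) start at positions 82, 134, 180.
NheI cuts after the first base of each site, so after positions 82, 134, 180.
Linear molecule, 3 cuts → 4 fragments:
  1–82 → 82 bp
  83–134 → 52 bp
  135–180 → 46 bp
  181–230 → 50 bp
Sorted largest to smallest: 82, 52, 50, 46 bp.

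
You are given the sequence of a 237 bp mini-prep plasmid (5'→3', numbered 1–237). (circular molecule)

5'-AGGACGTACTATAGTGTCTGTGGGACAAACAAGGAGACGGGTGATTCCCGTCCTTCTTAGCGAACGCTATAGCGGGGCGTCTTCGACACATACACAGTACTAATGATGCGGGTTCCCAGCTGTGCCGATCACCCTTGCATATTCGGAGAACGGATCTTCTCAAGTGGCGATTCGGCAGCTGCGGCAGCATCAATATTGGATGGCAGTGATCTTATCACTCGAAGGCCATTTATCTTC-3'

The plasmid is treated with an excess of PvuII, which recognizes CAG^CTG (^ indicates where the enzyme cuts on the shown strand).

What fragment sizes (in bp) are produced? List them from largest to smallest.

PvuII sites (CAGCTG) start at positions 117, 176.
PvuII cuts after base 3 of each site, so after positions 119, 178.
Circular molecule, 2 cuts → 2 fragments:
  120–178 → 59 bp
  179–237 then 1–119 → 59 + 119 = 178 bp
Sorted largest to smallest: 178, 59 bp.

178, 59 bp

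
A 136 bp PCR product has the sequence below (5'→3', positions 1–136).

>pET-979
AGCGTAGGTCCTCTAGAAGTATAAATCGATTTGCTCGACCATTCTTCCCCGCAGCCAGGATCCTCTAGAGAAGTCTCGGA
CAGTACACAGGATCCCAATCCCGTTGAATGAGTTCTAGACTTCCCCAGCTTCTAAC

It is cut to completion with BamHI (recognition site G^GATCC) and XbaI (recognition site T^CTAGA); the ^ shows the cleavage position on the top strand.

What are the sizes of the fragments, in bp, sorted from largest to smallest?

BamHI sites (GGATCC) start at positions 58, 90.
BamHI cuts after the first base of each site, so after positions 58, 90.
XbaI sites (TCTAGA) start at positions 12, 64, 114.
XbaI cuts after the first base of each site, so after positions 12, 64, 114.
Combined cut positions: 12, 58, 64, 90, 114.
Linear molecule, 5 cuts → 6 fragments:
  1–12 → 12 bp
  13–58 → 46 bp
  59–64 → 6 bp
  65–90 → 26 bp
  91–114 → 24 bp
  115–136 → 22 bp
Sorted largest to smallest: 46, 26, 24, 22, 12, 6 bp.

46, 26, 24, 22, 12, 6 bp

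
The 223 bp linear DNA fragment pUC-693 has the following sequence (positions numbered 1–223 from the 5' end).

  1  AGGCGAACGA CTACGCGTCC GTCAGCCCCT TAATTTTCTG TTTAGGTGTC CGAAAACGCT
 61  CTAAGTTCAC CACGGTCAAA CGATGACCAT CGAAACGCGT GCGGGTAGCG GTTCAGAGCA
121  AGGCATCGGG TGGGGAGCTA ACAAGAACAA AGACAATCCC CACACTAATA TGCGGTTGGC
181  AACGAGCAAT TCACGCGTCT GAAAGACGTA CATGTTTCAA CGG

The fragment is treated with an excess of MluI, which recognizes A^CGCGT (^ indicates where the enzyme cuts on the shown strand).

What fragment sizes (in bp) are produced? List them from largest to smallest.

MluI sites (ACGCGT) start at positions 13, 95, 193.
MluI cuts after the first base of each site, so after positions 13, 95, 193.
Linear molecule, 3 cuts → 4 fragments:
  1–13 → 13 bp
  14–95 → 82 bp
  96–193 → 98 bp
  194–223 → 30 bp
Sorted largest to smallest: 98, 82, 30, 13 bp.

98, 82, 30, 13 bp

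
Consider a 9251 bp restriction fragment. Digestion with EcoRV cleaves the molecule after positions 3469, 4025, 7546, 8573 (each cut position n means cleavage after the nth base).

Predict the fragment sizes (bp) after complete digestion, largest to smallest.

3521, 3469, 1027, 678, 556 bp

Linear molecule, 4 cuts → 5 fragments:
  3469 − 0 = 3469 bp
  4025 − 3469 = 556 bp
  7546 − 4025 = 3521 bp
  8573 − 7546 = 1027 bp
  9251 − 8573 = 678 bp
Sorted largest to smallest: 3521, 3469, 1027, 678, 556 bp.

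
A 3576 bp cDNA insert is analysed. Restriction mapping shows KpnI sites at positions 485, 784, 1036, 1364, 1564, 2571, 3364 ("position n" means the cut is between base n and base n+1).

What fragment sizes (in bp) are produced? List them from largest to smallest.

1007, 793, 485, 328, 299, 252, 212, 200 bp

Linear molecule, 7 cuts → 8 fragments:
  485 − 0 = 485 bp
  784 − 485 = 299 bp
  1036 − 784 = 252 bp
  1364 − 1036 = 328 bp
  1564 − 1364 = 200 bp
  2571 − 1564 = 1007 bp
  3364 − 2571 = 793 bp
  3576 − 3364 = 212 bp
Sorted largest to smallest: 1007, 793, 485, 328, 299, 252, 212, 200 bp.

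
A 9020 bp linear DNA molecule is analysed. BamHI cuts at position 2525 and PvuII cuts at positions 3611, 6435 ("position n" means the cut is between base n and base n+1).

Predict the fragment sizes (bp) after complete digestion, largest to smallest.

Combined cut positions (sorted): 2525, 3611, 6435.
Linear molecule, 3 cuts → 4 fragments:
  2525 − 0 = 2525 bp
  3611 − 2525 = 1086 bp
  6435 − 3611 = 2824 bp
  9020 − 6435 = 2585 bp
Sorted largest to smallest: 2824, 2585, 2525, 1086 bp.

2824, 2585, 2525, 1086 bp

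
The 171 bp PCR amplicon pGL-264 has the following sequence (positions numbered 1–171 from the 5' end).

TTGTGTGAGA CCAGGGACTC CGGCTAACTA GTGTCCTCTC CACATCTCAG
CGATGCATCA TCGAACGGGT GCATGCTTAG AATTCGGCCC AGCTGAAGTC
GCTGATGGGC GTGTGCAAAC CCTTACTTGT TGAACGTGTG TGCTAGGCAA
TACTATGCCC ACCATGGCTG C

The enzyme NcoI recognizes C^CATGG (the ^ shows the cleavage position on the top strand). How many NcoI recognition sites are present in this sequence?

CCATGG occurs starting at position 162.
NcoI cuts at 1 site.

1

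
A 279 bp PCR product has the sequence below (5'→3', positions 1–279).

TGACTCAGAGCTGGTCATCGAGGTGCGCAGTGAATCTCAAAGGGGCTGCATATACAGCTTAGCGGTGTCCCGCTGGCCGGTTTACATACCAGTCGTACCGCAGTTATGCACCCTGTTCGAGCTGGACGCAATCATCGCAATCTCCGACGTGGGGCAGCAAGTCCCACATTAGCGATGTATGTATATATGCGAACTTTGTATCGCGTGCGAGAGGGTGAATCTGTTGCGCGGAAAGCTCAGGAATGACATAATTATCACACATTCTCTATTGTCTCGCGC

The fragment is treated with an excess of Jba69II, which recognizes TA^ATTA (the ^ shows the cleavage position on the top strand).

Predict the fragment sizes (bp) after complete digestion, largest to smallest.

250, 29 bp

The Jba69II site (TAATTA) starts at position 249.
Jba69II cuts after base 2 of each site, so after position 250.
Linear molecule, 1 cut → 2 fragments:
  1–250 → 250 bp
  251–279 → 29 bp
Sorted largest to smallest: 250, 29 bp.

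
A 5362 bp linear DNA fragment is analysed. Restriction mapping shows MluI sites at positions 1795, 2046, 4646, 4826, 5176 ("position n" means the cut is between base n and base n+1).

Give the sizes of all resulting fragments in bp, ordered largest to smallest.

2600, 1795, 350, 251, 186, 180 bp

Linear molecule, 5 cuts → 6 fragments:
  1795 − 0 = 1795 bp
  2046 − 1795 = 251 bp
  4646 − 2046 = 2600 bp
  4826 − 4646 = 180 bp
  5176 − 4826 = 350 bp
  5362 − 5176 = 186 bp
Sorted largest to smallest: 2600, 1795, 350, 251, 186, 180 bp.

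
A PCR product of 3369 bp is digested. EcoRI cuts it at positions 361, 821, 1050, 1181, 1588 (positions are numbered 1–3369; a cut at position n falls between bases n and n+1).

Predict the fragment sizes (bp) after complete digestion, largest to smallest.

Linear molecule, 5 cuts → 6 fragments:
  361 − 0 = 361 bp
  821 − 361 = 460 bp
  1050 − 821 = 229 bp
  1181 − 1050 = 131 bp
  1588 − 1181 = 407 bp
  3369 − 1588 = 1781 bp
Sorted largest to smallest: 1781, 460, 407, 361, 229, 131 bp.

1781, 460, 407, 361, 229, 131 bp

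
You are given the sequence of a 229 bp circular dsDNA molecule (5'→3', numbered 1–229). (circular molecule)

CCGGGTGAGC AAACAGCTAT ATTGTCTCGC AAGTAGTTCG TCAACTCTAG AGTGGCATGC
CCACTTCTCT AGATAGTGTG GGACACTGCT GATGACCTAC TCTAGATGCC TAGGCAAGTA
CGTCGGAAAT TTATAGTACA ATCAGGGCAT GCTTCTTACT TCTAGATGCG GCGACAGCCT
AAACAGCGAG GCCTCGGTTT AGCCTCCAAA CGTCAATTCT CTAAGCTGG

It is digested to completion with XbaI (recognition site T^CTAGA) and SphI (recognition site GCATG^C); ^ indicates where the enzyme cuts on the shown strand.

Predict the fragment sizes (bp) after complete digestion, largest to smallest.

XbaI sites (TCTAGA) start at positions 46, 68, 101, 161.
XbaI cuts after the first base of each site, so after positions 46, 68, 101, 161.
SphI sites (GCATGC) start at positions 55, 147.
SphI cuts after base 5 of each site (before the last base), so after positions 59, 151.
Combined cut positions: 46, 59, 68, 101, 151, 161.
Circular molecule, 6 cuts → 6 fragments:
  47–59 → 13 bp
  60–68 → 9 bp
  69–101 → 33 bp
  102–151 → 50 bp
  152–161 → 10 bp
  162–229 then 1–46 → 68 + 46 = 114 bp
Sorted largest to smallest: 114, 50, 33, 13, 10, 9 bp.

114, 50, 33, 13, 10, 9 bp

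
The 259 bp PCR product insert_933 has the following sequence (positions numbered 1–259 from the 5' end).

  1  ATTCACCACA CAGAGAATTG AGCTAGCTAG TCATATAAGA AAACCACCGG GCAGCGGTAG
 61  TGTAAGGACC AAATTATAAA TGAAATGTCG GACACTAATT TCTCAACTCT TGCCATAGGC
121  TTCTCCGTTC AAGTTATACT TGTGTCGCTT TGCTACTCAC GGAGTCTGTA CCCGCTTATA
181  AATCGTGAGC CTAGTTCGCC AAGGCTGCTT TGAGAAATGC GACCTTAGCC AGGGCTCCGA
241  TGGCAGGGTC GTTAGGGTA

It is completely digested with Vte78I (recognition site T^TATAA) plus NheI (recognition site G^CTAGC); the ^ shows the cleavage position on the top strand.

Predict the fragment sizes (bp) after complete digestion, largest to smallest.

Vte78I sites (TTATAA) start at positions 74, 176.
Vte78I cuts after the first base of each site, so after positions 74, 176.
The NheI site (GCTAGC) starts at position 22.
NheI cuts after the first base of each site, so after position 22.
Combined cut positions: 22, 74, 176.
Linear molecule, 3 cuts → 4 fragments:
  1–22 → 22 bp
  23–74 → 52 bp
  75–176 → 102 bp
  177–259 → 83 bp
Sorted largest to smallest: 102, 83, 52, 22 bp.

102, 83, 52, 22 bp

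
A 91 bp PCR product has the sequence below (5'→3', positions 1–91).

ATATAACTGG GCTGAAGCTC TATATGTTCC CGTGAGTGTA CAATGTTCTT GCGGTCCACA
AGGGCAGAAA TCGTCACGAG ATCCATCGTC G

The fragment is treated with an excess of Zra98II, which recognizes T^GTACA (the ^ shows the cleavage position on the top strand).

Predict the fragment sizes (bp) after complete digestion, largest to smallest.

54, 37 bp

The Zra98II site (TGTACA) starts at position 37.
Zra98II cuts after the first base of each site, so after position 37.
Linear molecule, 1 cut → 2 fragments:
  1–37 → 37 bp
  38–91 → 54 bp
Sorted largest to smallest: 54, 37 bp.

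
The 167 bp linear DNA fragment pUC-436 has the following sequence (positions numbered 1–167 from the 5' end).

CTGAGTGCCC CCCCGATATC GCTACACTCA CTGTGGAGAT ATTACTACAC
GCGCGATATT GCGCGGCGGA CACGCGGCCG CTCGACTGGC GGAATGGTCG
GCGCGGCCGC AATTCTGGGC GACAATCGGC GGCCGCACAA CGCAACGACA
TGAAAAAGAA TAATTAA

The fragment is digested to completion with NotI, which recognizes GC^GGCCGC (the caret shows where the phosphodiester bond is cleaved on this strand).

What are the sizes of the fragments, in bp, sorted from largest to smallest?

NotI sites (GCGGCCGC) start at positions 74, 103, 129.
NotI cuts after base 2 of each site, so after positions 75, 104, 130.
Linear molecule, 3 cuts → 4 fragments:
  1–75 → 75 bp
  76–104 → 29 bp
  105–130 → 26 bp
  131–167 → 37 bp
Sorted largest to smallest: 75, 37, 29, 26 bp.

75, 37, 29, 26 bp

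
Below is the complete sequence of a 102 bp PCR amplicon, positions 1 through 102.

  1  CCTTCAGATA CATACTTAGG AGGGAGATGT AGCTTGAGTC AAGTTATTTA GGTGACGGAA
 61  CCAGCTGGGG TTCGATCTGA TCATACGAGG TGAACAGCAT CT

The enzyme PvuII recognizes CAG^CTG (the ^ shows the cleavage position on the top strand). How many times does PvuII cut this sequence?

1

CAGCTG occurs starting at position 62.
PvuII cuts at 1 site.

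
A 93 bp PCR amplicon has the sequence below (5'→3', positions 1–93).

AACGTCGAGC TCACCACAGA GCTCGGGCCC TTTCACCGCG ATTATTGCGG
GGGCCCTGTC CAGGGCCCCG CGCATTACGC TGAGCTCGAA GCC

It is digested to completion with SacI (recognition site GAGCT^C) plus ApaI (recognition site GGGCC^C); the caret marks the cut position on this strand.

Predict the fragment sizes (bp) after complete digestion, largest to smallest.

SacI sites (GAGCTC) start at positions 7, 19, 82.
SacI cuts after base 5 of each site (before the last base), so after positions 11, 23, 86.
ApaI sites (GGGCCC) start at positions 25, 51, 63.
ApaI cuts after base 5 of each site (before the last base), so after positions 29, 55, 67.
Combined cut positions: 11, 23, 29, 55, 67, 86.
Linear molecule, 6 cuts → 7 fragments:
  1–11 → 11 bp
  12–23 → 12 bp
  24–29 → 6 bp
  30–55 → 26 bp
  56–67 → 12 bp
  68–86 → 19 bp
  87–93 → 7 bp
Sorted largest to smallest: 26, 19, 12, 12, 11, 7, 6 bp.

26, 19, 12, 12, 11, 7, 6 bp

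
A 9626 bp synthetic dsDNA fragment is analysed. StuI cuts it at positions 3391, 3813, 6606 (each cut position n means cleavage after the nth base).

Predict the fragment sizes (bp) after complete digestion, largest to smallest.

Linear molecule, 3 cuts → 4 fragments:
  3391 − 0 = 3391 bp
  3813 − 3391 = 422 bp
  6606 − 3813 = 2793 bp
  9626 − 6606 = 3020 bp
Sorted largest to smallest: 3391, 3020, 2793, 422 bp.

3391, 3020, 2793, 422 bp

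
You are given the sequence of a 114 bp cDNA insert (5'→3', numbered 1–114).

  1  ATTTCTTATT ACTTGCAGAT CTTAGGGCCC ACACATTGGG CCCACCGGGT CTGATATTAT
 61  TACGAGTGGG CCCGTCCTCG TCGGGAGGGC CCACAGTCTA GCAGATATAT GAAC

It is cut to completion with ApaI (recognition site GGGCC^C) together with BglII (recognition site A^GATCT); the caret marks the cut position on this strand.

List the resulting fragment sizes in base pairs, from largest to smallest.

ApaI sites (GGGCCC) start at positions 25, 38, 68, 87.
ApaI cuts after base 5 of each site (before the last base), so after positions 29, 42, 72, 91.
The BglII site (AGATCT) starts at position 17.
BglII cuts after the first base of each site, so after position 17.
Combined cut positions: 17, 29, 42, 72, 91.
Linear molecule, 5 cuts → 6 fragments:
  1–17 → 17 bp
  18–29 → 12 bp
  30–42 → 13 bp
  43–72 → 30 bp
  73–91 → 19 bp
  92–114 → 23 bp
Sorted largest to smallest: 30, 23, 19, 17, 13, 12 bp.

30, 23, 19, 17, 13, 12 bp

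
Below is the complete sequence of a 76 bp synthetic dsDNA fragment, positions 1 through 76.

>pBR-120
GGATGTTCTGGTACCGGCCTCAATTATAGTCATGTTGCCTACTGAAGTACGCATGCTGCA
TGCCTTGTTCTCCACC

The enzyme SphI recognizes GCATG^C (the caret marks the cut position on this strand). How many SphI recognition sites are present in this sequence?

GCATGC occurs starting at positions 51, 58.
SphI cuts at 2 sites.

2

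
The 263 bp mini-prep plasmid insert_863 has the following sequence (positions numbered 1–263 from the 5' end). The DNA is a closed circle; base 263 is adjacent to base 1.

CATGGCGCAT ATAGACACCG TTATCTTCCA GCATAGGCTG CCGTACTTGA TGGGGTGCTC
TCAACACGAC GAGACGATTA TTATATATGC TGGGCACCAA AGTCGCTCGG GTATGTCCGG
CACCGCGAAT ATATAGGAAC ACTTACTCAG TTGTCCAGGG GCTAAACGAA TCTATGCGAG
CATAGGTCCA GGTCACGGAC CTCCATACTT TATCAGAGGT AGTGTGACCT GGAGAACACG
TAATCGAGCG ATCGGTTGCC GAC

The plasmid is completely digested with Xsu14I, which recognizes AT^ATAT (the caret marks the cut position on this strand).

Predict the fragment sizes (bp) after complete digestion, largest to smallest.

Xsu14I sites (ATATAT) start at positions 83, 129.
Xsu14I cuts after base 2 of each site, so after positions 84, 130.
Circular molecule, 2 cuts → 2 fragments:
  85–130 → 46 bp
  131–263 then 1–84 → 133 + 84 = 217 bp
Sorted largest to smallest: 217, 46 bp.

217, 46 bp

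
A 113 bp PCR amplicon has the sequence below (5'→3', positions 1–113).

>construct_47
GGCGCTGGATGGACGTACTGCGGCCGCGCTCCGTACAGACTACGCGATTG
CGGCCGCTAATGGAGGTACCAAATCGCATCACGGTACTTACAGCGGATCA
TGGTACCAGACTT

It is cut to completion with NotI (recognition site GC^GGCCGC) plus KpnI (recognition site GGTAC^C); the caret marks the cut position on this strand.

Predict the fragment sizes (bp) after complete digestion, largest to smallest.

37, 30, 21, 18, 7 bp

NotI sites (GCGGCCGC) start at positions 20, 50.
NotI cuts after base 2 of each site, so after positions 21, 51.
KpnI sites (GGTACC) start at positions 65, 102.
KpnI cuts after base 5 of each site (before the last base), so after positions 69, 106.
Combined cut positions: 21, 51, 69, 106.
Linear molecule, 4 cuts → 5 fragments:
  1–21 → 21 bp
  22–51 → 30 bp
  52–69 → 18 bp
  70–106 → 37 bp
  107–113 → 7 bp
Sorted largest to smallest: 37, 30, 21, 18, 7 bp.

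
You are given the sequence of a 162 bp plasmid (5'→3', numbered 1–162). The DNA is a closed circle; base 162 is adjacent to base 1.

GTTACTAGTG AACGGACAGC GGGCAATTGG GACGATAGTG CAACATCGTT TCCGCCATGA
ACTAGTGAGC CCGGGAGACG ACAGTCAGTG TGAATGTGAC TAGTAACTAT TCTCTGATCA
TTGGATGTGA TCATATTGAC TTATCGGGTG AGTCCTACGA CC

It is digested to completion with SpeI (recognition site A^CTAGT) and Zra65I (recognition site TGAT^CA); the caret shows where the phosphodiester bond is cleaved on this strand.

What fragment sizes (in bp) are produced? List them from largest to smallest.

SpeI sites (ACTAGT) start at positions 4, 61, 99.
SpeI cuts after the first base of each site, so after positions 4, 61, 99.
Zra65I sites (TGATCA) start at positions 115, 128.
Zra65I cuts after base 4 of each site, so after positions 118, 131.
Combined cut positions: 4, 61, 99, 118, 131.
Circular molecule, 5 cuts → 5 fragments:
  5–61 → 57 bp
  62–99 → 38 bp
  100–118 → 19 bp
  119–131 → 13 bp
  132–162 then 1–4 → 31 + 4 = 35 bp
Sorted largest to smallest: 57, 38, 35, 19, 13 bp.

57, 38, 35, 19, 13 bp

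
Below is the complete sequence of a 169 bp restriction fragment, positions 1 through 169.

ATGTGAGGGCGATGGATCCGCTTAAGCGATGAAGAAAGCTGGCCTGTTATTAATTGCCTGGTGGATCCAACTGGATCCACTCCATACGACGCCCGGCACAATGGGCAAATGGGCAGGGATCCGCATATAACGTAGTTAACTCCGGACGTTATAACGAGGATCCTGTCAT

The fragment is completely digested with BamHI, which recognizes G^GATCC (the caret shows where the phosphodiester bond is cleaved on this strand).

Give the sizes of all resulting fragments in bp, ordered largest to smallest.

49, 44, 41, 14, 11, 10 bp

BamHI sites (GGATCC) start at positions 14, 63, 73, 117, 158.
BamHI cuts after the first base of each site, so after positions 14, 63, 73, 117, 158.
Linear molecule, 5 cuts → 6 fragments:
  1–14 → 14 bp
  15–63 → 49 bp
  64–73 → 10 bp
  74–117 → 44 bp
  118–158 → 41 bp
  159–169 → 11 bp
Sorted largest to smallest: 49, 44, 41, 14, 11, 10 bp.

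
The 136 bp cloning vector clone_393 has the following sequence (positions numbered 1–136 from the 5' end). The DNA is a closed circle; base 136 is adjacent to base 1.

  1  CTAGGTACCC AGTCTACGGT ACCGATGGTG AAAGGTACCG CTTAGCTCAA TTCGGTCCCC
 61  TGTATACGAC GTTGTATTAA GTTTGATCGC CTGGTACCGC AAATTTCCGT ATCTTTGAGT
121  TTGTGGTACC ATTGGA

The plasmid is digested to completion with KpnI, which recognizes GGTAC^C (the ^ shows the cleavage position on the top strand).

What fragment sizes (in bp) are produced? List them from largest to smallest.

KpnI sites (GGTACC) start at positions 4, 18, 34, 93, 125.
KpnI cuts after base 5 of each site (before the last base), so after positions 8, 22, 38, 97, 129.
Circular molecule, 5 cuts → 5 fragments:
  9–22 → 14 bp
  23–38 → 16 bp
  39–97 → 59 bp
  98–129 → 32 bp
  130–136 then 1–8 → 7 + 8 = 15 bp
Sorted largest to smallest: 59, 32, 16, 15, 14 bp.

59, 32, 16, 15, 14 bp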